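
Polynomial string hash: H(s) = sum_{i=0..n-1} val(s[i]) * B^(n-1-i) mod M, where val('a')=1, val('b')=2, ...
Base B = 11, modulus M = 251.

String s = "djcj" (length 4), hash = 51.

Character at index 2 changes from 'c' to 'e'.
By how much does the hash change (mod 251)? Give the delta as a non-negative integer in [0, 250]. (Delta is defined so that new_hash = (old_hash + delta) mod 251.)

Answer: 22

Derivation:
Delta formula: (val(new) - val(old)) * B^(n-1-k) mod M
  val('e') - val('c') = 5 - 3 = 2
  B^(n-1-k) = 11^1 mod 251 = 11
  Delta = 2 * 11 mod 251 = 22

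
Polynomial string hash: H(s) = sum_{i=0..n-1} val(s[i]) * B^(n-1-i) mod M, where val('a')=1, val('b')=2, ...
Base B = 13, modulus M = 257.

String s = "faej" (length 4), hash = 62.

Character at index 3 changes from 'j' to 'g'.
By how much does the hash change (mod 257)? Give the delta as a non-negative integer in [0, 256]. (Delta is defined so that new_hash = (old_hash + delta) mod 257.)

Delta formula: (val(new) - val(old)) * B^(n-1-k) mod M
  val('g') - val('j') = 7 - 10 = -3
  B^(n-1-k) = 13^0 mod 257 = 1
  Delta = -3 * 1 mod 257 = 254

Answer: 254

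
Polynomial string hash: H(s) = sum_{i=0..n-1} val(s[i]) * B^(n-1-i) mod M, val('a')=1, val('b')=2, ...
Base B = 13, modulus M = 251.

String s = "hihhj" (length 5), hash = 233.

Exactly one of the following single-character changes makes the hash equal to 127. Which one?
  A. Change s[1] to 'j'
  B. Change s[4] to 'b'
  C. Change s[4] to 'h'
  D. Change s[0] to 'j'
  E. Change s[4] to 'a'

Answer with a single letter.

Answer: D

Derivation:
Option A: s[1]='i'->'j', delta=(10-9)*13^3 mod 251 = 189, hash=233+189 mod 251 = 171
Option B: s[4]='j'->'b', delta=(2-10)*13^0 mod 251 = 243, hash=233+243 mod 251 = 225
Option C: s[4]='j'->'h', delta=(8-10)*13^0 mod 251 = 249, hash=233+249 mod 251 = 231
Option D: s[0]='h'->'j', delta=(10-8)*13^4 mod 251 = 145, hash=233+145 mod 251 = 127 <-- target
Option E: s[4]='j'->'a', delta=(1-10)*13^0 mod 251 = 242, hash=233+242 mod 251 = 224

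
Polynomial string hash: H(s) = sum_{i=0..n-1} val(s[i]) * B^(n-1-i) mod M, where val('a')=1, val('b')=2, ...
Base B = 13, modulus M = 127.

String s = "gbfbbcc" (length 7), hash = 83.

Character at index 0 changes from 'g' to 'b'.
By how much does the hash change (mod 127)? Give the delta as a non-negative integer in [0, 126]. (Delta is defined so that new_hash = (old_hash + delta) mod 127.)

Answer: 19

Derivation:
Delta formula: (val(new) - val(old)) * B^(n-1-k) mod M
  val('b') - val('g') = 2 - 7 = -5
  B^(n-1-k) = 13^6 mod 127 = 47
  Delta = -5 * 47 mod 127 = 19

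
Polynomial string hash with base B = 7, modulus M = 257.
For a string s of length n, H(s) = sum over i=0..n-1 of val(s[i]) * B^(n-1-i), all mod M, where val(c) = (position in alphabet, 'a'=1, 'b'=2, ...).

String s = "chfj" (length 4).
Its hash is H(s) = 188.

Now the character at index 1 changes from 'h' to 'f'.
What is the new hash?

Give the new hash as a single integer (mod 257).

Answer: 90

Derivation:
val('h') = 8, val('f') = 6
Position k = 1, exponent = n-1-k = 2
B^2 mod M = 7^2 mod 257 = 49
Delta = (6 - 8) * 49 mod 257 = 159
New hash = (188 + 159) mod 257 = 90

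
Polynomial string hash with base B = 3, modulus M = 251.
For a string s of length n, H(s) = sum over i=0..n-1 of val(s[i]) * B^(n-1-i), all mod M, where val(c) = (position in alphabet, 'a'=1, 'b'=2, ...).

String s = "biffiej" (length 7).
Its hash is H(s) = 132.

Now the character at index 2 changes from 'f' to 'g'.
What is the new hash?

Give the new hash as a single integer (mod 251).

val('f') = 6, val('g') = 7
Position k = 2, exponent = n-1-k = 4
B^4 mod M = 3^4 mod 251 = 81
Delta = (7 - 6) * 81 mod 251 = 81
New hash = (132 + 81) mod 251 = 213

Answer: 213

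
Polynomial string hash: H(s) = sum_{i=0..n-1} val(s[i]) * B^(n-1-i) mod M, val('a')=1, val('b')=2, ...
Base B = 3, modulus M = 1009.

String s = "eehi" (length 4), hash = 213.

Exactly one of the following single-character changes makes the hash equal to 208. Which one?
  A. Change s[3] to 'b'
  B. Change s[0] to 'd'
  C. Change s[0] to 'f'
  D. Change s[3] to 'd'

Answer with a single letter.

Option A: s[3]='i'->'b', delta=(2-9)*3^0 mod 1009 = 1002, hash=213+1002 mod 1009 = 206
Option B: s[0]='e'->'d', delta=(4-5)*3^3 mod 1009 = 982, hash=213+982 mod 1009 = 186
Option C: s[0]='e'->'f', delta=(6-5)*3^3 mod 1009 = 27, hash=213+27 mod 1009 = 240
Option D: s[3]='i'->'d', delta=(4-9)*3^0 mod 1009 = 1004, hash=213+1004 mod 1009 = 208 <-- target

Answer: D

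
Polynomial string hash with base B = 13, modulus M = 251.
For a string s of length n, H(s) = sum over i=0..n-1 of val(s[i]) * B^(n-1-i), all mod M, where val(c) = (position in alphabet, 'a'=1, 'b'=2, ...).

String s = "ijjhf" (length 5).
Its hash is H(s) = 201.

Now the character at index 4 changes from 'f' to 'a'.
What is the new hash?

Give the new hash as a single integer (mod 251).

Answer: 196

Derivation:
val('f') = 6, val('a') = 1
Position k = 4, exponent = n-1-k = 0
B^0 mod M = 13^0 mod 251 = 1
Delta = (1 - 6) * 1 mod 251 = 246
New hash = (201 + 246) mod 251 = 196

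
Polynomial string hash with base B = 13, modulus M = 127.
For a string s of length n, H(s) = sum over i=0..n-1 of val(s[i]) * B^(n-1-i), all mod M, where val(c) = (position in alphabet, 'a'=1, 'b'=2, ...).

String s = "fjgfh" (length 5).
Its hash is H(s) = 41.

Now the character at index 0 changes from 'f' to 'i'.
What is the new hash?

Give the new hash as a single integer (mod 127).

val('f') = 6, val('i') = 9
Position k = 0, exponent = n-1-k = 4
B^4 mod M = 13^4 mod 127 = 113
Delta = (9 - 6) * 113 mod 127 = 85
New hash = (41 + 85) mod 127 = 126

Answer: 126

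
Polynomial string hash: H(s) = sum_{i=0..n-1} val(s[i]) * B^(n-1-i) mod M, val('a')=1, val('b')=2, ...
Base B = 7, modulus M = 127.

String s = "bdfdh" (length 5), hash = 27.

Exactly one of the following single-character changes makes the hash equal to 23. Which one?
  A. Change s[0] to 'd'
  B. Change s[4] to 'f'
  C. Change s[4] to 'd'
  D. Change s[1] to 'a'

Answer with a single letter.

Option A: s[0]='b'->'d', delta=(4-2)*7^4 mod 127 = 103, hash=27+103 mod 127 = 3
Option B: s[4]='h'->'f', delta=(6-8)*7^0 mod 127 = 125, hash=27+125 mod 127 = 25
Option C: s[4]='h'->'d', delta=(4-8)*7^0 mod 127 = 123, hash=27+123 mod 127 = 23 <-- target
Option D: s[1]='d'->'a', delta=(1-4)*7^3 mod 127 = 114, hash=27+114 mod 127 = 14

Answer: C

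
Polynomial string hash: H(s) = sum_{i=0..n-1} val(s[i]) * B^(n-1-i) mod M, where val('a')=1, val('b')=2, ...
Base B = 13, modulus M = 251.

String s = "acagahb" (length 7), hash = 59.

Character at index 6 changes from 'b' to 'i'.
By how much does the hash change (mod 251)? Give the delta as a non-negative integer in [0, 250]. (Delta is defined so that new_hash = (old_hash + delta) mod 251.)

Answer: 7

Derivation:
Delta formula: (val(new) - val(old)) * B^(n-1-k) mod M
  val('i') - val('b') = 9 - 2 = 7
  B^(n-1-k) = 13^0 mod 251 = 1
  Delta = 7 * 1 mod 251 = 7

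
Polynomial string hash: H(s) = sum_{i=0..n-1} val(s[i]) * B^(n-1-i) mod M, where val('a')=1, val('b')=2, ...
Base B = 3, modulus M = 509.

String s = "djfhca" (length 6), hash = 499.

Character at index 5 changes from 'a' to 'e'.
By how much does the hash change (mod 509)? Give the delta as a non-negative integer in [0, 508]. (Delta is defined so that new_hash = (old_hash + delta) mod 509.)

Answer: 4

Derivation:
Delta formula: (val(new) - val(old)) * B^(n-1-k) mod M
  val('e') - val('a') = 5 - 1 = 4
  B^(n-1-k) = 3^0 mod 509 = 1
  Delta = 4 * 1 mod 509 = 4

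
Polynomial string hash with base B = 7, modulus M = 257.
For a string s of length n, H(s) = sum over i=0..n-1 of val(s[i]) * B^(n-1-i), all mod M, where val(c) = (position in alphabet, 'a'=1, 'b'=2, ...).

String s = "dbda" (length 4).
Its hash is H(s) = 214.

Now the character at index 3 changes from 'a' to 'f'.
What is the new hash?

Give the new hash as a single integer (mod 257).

val('a') = 1, val('f') = 6
Position k = 3, exponent = n-1-k = 0
B^0 mod M = 7^0 mod 257 = 1
Delta = (6 - 1) * 1 mod 257 = 5
New hash = (214 + 5) mod 257 = 219

Answer: 219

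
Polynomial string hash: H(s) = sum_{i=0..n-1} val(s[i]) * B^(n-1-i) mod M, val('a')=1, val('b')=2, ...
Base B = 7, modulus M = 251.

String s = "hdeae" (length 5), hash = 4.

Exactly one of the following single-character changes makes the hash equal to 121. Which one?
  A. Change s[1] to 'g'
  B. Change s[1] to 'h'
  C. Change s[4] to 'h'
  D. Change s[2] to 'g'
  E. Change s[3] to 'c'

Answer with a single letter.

Option A: s[1]='d'->'g', delta=(7-4)*7^3 mod 251 = 25, hash=4+25 mod 251 = 29
Option B: s[1]='d'->'h', delta=(8-4)*7^3 mod 251 = 117, hash=4+117 mod 251 = 121 <-- target
Option C: s[4]='e'->'h', delta=(8-5)*7^0 mod 251 = 3, hash=4+3 mod 251 = 7
Option D: s[2]='e'->'g', delta=(7-5)*7^2 mod 251 = 98, hash=4+98 mod 251 = 102
Option E: s[3]='a'->'c', delta=(3-1)*7^1 mod 251 = 14, hash=4+14 mod 251 = 18

Answer: B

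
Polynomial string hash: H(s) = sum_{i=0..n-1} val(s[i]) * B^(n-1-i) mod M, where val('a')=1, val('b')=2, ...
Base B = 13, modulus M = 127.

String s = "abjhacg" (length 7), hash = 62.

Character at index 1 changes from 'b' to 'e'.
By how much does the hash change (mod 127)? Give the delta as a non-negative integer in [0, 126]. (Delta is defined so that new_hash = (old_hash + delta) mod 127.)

Answer: 89

Derivation:
Delta formula: (val(new) - val(old)) * B^(n-1-k) mod M
  val('e') - val('b') = 5 - 2 = 3
  B^(n-1-k) = 13^5 mod 127 = 72
  Delta = 3 * 72 mod 127 = 89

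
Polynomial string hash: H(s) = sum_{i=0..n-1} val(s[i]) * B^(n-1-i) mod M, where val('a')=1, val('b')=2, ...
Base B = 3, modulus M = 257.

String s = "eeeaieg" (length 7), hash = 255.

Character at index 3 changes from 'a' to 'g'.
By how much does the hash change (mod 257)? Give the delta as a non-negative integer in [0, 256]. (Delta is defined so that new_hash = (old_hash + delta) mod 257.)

Delta formula: (val(new) - val(old)) * B^(n-1-k) mod M
  val('g') - val('a') = 7 - 1 = 6
  B^(n-1-k) = 3^3 mod 257 = 27
  Delta = 6 * 27 mod 257 = 162

Answer: 162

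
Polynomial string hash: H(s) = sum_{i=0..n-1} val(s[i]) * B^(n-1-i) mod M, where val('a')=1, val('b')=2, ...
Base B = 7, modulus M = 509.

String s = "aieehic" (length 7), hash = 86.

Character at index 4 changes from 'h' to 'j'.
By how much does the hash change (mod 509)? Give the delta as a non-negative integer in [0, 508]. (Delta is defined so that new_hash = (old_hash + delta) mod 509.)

Answer: 98

Derivation:
Delta formula: (val(new) - val(old)) * B^(n-1-k) mod M
  val('j') - val('h') = 10 - 8 = 2
  B^(n-1-k) = 7^2 mod 509 = 49
  Delta = 2 * 49 mod 509 = 98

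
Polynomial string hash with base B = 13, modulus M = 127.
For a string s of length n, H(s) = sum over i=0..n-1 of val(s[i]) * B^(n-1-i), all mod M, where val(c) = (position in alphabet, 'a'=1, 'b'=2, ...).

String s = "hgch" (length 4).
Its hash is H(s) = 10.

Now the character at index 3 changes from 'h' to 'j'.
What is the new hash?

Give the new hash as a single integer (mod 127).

Answer: 12

Derivation:
val('h') = 8, val('j') = 10
Position k = 3, exponent = n-1-k = 0
B^0 mod M = 13^0 mod 127 = 1
Delta = (10 - 8) * 1 mod 127 = 2
New hash = (10 + 2) mod 127 = 12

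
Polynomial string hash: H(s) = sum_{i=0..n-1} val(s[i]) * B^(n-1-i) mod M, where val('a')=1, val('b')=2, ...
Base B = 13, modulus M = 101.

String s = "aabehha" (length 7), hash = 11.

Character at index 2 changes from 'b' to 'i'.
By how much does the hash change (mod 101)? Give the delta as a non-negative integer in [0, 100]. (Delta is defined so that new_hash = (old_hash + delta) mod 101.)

Answer: 48

Derivation:
Delta formula: (val(new) - val(old)) * B^(n-1-k) mod M
  val('i') - val('b') = 9 - 2 = 7
  B^(n-1-k) = 13^4 mod 101 = 79
  Delta = 7 * 79 mod 101 = 48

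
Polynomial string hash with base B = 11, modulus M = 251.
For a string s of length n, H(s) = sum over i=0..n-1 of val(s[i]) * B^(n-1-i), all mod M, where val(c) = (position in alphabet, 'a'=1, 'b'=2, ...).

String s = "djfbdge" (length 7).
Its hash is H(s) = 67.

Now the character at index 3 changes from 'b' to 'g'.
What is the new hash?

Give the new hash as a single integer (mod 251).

Answer: 196

Derivation:
val('b') = 2, val('g') = 7
Position k = 3, exponent = n-1-k = 3
B^3 mod M = 11^3 mod 251 = 76
Delta = (7 - 2) * 76 mod 251 = 129
New hash = (67 + 129) mod 251 = 196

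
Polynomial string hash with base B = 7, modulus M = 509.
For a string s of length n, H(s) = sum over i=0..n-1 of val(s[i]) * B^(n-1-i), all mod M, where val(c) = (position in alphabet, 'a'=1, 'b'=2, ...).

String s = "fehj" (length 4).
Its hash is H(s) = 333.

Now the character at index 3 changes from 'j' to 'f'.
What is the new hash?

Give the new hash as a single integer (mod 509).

val('j') = 10, val('f') = 6
Position k = 3, exponent = n-1-k = 0
B^0 mod M = 7^0 mod 509 = 1
Delta = (6 - 10) * 1 mod 509 = 505
New hash = (333 + 505) mod 509 = 329

Answer: 329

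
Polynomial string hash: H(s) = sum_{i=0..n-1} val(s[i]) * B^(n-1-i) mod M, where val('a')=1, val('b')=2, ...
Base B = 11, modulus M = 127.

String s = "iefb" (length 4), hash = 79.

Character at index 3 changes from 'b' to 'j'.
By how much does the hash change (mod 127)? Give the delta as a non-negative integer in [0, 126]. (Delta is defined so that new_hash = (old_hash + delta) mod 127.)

Answer: 8

Derivation:
Delta formula: (val(new) - val(old)) * B^(n-1-k) mod M
  val('j') - val('b') = 10 - 2 = 8
  B^(n-1-k) = 11^0 mod 127 = 1
  Delta = 8 * 1 mod 127 = 8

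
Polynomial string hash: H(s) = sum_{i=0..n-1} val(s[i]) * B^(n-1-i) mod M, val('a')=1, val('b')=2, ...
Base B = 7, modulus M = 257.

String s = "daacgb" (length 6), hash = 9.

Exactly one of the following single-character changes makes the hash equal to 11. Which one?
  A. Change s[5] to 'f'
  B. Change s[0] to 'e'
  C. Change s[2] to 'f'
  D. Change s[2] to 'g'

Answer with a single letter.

Option A: s[5]='b'->'f', delta=(6-2)*7^0 mod 257 = 4, hash=9+4 mod 257 = 13
Option B: s[0]='d'->'e', delta=(5-4)*7^5 mod 257 = 102, hash=9+102 mod 257 = 111
Option C: s[2]='a'->'f', delta=(6-1)*7^3 mod 257 = 173, hash=9+173 mod 257 = 182
Option D: s[2]='a'->'g', delta=(7-1)*7^3 mod 257 = 2, hash=9+2 mod 257 = 11 <-- target

Answer: D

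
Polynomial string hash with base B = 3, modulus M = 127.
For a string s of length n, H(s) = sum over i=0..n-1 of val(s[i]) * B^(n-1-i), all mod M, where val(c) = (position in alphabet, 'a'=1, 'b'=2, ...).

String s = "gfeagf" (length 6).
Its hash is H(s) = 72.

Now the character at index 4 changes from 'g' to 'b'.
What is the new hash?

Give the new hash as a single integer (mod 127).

Answer: 57

Derivation:
val('g') = 7, val('b') = 2
Position k = 4, exponent = n-1-k = 1
B^1 mod M = 3^1 mod 127 = 3
Delta = (2 - 7) * 3 mod 127 = 112
New hash = (72 + 112) mod 127 = 57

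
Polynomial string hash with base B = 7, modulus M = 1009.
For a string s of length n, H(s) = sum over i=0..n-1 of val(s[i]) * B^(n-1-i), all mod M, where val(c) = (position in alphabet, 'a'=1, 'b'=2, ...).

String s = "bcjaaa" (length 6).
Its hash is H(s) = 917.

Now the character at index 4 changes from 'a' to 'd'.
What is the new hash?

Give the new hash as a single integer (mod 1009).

Answer: 938

Derivation:
val('a') = 1, val('d') = 4
Position k = 4, exponent = n-1-k = 1
B^1 mod M = 7^1 mod 1009 = 7
Delta = (4 - 1) * 7 mod 1009 = 21
New hash = (917 + 21) mod 1009 = 938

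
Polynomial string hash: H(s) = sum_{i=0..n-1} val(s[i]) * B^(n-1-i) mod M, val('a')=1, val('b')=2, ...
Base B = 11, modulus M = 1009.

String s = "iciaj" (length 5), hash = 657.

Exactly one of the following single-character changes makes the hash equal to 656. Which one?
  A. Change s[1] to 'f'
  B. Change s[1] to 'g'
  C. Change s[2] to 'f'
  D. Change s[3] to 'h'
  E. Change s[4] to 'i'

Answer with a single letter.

Answer: E

Derivation:
Option A: s[1]='c'->'f', delta=(6-3)*11^3 mod 1009 = 966, hash=657+966 mod 1009 = 614
Option B: s[1]='c'->'g', delta=(7-3)*11^3 mod 1009 = 279, hash=657+279 mod 1009 = 936
Option C: s[2]='i'->'f', delta=(6-9)*11^2 mod 1009 = 646, hash=657+646 mod 1009 = 294
Option D: s[3]='a'->'h', delta=(8-1)*11^1 mod 1009 = 77, hash=657+77 mod 1009 = 734
Option E: s[4]='j'->'i', delta=(9-10)*11^0 mod 1009 = 1008, hash=657+1008 mod 1009 = 656 <-- target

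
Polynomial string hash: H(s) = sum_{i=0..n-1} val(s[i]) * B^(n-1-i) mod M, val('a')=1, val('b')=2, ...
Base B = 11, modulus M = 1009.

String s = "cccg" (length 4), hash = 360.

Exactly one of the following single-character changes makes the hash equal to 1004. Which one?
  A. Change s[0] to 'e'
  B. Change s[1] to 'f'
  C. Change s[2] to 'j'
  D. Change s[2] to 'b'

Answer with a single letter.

Option A: s[0]='c'->'e', delta=(5-3)*11^3 mod 1009 = 644, hash=360+644 mod 1009 = 1004 <-- target
Option B: s[1]='c'->'f', delta=(6-3)*11^2 mod 1009 = 363, hash=360+363 mod 1009 = 723
Option C: s[2]='c'->'j', delta=(10-3)*11^1 mod 1009 = 77, hash=360+77 mod 1009 = 437
Option D: s[2]='c'->'b', delta=(2-3)*11^1 mod 1009 = 998, hash=360+998 mod 1009 = 349

Answer: A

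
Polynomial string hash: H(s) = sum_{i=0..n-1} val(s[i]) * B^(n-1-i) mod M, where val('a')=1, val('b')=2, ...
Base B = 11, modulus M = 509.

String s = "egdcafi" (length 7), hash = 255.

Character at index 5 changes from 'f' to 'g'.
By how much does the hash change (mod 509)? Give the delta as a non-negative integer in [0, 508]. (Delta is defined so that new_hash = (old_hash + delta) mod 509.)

Answer: 11

Derivation:
Delta formula: (val(new) - val(old)) * B^(n-1-k) mod M
  val('g') - val('f') = 7 - 6 = 1
  B^(n-1-k) = 11^1 mod 509 = 11
  Delta = 1 * 11 mod 509 = 11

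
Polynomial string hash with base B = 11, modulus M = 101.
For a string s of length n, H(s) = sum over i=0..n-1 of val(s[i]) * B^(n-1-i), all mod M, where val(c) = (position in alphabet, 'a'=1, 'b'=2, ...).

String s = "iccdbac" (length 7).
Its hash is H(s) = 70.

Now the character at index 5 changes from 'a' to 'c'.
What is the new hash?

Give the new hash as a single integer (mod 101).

Answer: 92

Derivation:
val('a') = 1, val('c') = 3
Position k = 5, exponent = n-1-k = 1
B^1 mod M = 11^1 mod 101 = 11
Delta = (3 - 1) * 11 mod 101 = 22
New hash = (70 + 22) mod 101 = 92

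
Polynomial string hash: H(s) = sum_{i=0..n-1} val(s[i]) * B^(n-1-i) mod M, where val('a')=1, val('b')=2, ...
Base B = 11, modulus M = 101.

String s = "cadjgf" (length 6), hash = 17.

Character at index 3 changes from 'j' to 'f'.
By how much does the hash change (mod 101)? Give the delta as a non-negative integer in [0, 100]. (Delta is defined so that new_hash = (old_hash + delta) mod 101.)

Answer: 21

Derivation:
Delta formula: (val(new) - val(old)) * B^(n-1-k) mod M
  val('f') - val('j') = 6 - 10 = -4
  B^(n-1-k) = 11^2 mod 101 = 20
  Delta = -4 * 20 mod 101 = 21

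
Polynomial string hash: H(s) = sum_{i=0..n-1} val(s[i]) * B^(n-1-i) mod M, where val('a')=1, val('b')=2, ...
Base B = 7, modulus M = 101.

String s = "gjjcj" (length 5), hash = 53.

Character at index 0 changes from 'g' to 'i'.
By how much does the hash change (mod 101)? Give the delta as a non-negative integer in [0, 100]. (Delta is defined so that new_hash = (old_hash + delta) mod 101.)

Answer: 55

Derivation:
Delta formula: (val(new) - val(old)) * B^(n-1-k) mod M
  val('i') - val('g') = 9 - 7 = 2
  B^(n-1-k) = 7^4 mod 101 = 78
  Delta = 2 * 78 mod 101 = 55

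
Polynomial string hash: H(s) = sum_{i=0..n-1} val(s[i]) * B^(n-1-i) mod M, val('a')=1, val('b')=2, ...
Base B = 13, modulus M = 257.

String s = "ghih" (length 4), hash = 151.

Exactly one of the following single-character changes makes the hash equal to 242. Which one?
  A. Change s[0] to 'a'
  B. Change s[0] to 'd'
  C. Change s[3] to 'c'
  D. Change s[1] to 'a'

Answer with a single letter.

Answer: B

Derivation:
Option A: s[0]='g'->'a', delta=(1-7)*13^3 mod 257 = 182, hash=151+182 mod 257 = 76
Option B: s[0]='g'->'d', delta=(4-7)*13^3 mod 257 = 91, hash=151+91 mod 257 = 242 <-- target
Option C: s[3]='h'->'c', delta=(3-8)*13^0 mod 257 = 252, hash=151+252 mod 257 = 146
Option D: s[1]='h'->'a', delta=(1-8)*13^2 mod 257 = 102, hash=151+102 mod 257 = 253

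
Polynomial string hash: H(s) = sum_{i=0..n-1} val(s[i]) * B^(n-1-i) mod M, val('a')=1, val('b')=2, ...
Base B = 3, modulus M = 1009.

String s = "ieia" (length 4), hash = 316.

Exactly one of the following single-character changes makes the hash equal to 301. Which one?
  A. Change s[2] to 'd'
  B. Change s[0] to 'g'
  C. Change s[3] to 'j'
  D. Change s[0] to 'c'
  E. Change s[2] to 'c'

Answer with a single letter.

Option A: s[2]='i'->'d', delta=(4-9)*3^1 mod 1009 = 994, hash=316+994 mod 1009 = 301 <-- target
Option B: s[0]='i'->'g', delta=(7-9)*3^3 mod 1009 = 955, hash=316+955 mod 1009 = 262
Option C: s[3]='a'->'j', delta=(10-1)*3^0 mod 1009 = 9, hash=316+9 mod 1009 = 325
Option D: s[0]='i'->'c', delta=(3-9)*3^3 mod 1009 = 847, hash=316+847 mod 1009 = 154
Option E: s[2]='i'->'c', delta=(3-9)*3^1 mod 1009 = 991, hash=316+991 mod 1009 = 298

Answer: A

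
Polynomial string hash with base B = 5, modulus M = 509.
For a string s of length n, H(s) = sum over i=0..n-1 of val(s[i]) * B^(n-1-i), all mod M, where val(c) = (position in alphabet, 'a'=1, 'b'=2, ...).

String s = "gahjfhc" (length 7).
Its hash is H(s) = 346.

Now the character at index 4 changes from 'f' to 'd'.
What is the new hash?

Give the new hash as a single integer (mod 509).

val('f') = 6, val('d') = 4
Position k = 4, exponent = n-1-k = 2
B^2 mod M = 5^2 mod 509 = 25
Delta = (4 - 6) * 25 mod 509 = 459
New hash = (346 + 459) mod 509 = 296

Answer: 296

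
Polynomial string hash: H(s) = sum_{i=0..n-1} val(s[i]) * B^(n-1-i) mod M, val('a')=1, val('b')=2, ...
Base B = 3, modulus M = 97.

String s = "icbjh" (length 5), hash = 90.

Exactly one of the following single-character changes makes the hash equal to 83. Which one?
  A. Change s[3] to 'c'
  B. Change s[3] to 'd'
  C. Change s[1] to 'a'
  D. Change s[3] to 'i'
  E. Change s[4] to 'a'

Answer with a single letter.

Answer: E

Derivation:
Option A: s[3]='j'->'c', delta=(3-10)*3^1 mod 97 = 76, hash=90+76 mod 97 = 69
Option B: s[3]='j'->'d', delta=(4-10)*3^1 mod 97 = 79, hash=90+79 mod 97 = 72
Option C: s[1]='c'->'a', delta=(1-3)*3^3 mod 97 = 43, hash=90+43 mod 97 = 36
Option D: s[3]='j'->'i', delta=(9-10)*3^1 mod 97 = 94, hash=90+94 mod 97 = 87
Option E: s[4]='h'->'a', delta=(1-8)*3^0 mod 97 = 90, hash=90+90 mod 97 = 83 <-- target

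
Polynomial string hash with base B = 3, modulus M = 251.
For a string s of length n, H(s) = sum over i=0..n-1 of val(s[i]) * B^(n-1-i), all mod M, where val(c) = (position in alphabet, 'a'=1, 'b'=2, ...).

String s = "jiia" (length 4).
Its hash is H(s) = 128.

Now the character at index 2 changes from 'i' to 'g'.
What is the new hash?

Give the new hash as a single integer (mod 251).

val('i') = 9, val('g') = 7
Position k = 2, exponent = n-1-k = 1
B^1 mod M = 3^1 mod 251 = 3
Delta = (7 - 9) * 3 mod 251 = 245
New hash = (128 + 245) mod 251 = 122

Answer: 122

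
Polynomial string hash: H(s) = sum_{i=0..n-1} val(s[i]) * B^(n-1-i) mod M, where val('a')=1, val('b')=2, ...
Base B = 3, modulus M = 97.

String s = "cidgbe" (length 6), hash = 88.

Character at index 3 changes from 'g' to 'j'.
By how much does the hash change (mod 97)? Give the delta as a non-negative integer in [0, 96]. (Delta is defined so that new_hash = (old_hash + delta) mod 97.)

Answer: 27

Derivation:
Delta formula: (val(new) - val(old)) * B^(n-1-k) mod M
  val('j') - val('g') = 10 - 7 = 3
  B^(n-1-k) = 3^2 mod 97 = 9
  Delta = 3 * 9 mod 97 = 27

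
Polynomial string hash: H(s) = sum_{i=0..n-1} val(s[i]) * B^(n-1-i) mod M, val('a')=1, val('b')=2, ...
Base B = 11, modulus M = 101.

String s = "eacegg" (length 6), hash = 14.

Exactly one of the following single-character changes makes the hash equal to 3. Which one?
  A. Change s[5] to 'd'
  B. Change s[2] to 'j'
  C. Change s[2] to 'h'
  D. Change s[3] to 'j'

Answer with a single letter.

Option A: s[5]='g'->'d', delta=(4-7)*11^0 mod 101 = 98, hash=14+98 mod 101 = 11
Option B: s[2]='c'->'j', delta=(10-3)*11^3 mod 101 = 25, hash=14+25 mod 101 = 39
Option C: s[2]='c'->'h', delta=(8-3)*11^3 mod 101 = 90, hash=14+90 mod 101 = 3 <-- target
Option D: s[3]='e'->'j', delta=(10-5)*11^2 mod 101 = 100, hash=14+100 mod 101 = 13

Answer: C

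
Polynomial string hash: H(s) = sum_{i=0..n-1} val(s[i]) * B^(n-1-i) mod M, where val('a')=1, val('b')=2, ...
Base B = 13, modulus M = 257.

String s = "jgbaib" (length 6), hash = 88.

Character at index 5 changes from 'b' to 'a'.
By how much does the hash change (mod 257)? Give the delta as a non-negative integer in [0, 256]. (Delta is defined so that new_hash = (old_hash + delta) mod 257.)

Answer: 256

Derivation:
Delta formula: (val(new) - val(old)) * B^(n-1-k) mod M
  val('a') - val('b') = 1 - 2 = -1
  B^(n-1-k) = 13^0 mod 257 = 1
  Delta = -1 * 1 mod 257 = 256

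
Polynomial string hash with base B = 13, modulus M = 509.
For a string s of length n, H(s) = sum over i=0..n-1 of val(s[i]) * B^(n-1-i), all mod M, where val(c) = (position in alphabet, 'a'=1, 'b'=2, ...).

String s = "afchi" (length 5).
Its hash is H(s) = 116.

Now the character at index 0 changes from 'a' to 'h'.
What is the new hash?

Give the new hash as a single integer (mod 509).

Answer: 6

Derivation:
val('a') = 1, val('h') = 8
Position k = 0, exponent = n-1-k = 4
B^4 mod M = 13^4 mod 509 = 57
Delta = (8 - 1) * 57 mod 509 = 399
New hash = (116 + 399) mod 509 = 6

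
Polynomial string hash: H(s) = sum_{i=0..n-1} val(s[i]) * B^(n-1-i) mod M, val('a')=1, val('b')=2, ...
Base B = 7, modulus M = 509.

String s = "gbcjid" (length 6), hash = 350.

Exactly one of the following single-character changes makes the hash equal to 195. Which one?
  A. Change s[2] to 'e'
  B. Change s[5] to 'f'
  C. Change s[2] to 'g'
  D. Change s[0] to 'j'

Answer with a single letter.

Option A: s[2]='c'->'e', delta=(5-3)*7^3 mod 509 = 177, hash=350+177 mod 509 = 18
Option B: s[5]='d'->'f', delta=(6-4)*7^0 mod 509 = 2, hash=350+2 mod 509 = 352
Option C: s[2]='c'->'g', delta=(7-3)*7^3 mod 509 = 354, hash=350+354 mod 509 = 195 <-- target
Option D: s[0]='g'->'j', delta=(10-7)*7^5 mod 509 = 30, hash=350+30 mod 509 = 380

Answer: C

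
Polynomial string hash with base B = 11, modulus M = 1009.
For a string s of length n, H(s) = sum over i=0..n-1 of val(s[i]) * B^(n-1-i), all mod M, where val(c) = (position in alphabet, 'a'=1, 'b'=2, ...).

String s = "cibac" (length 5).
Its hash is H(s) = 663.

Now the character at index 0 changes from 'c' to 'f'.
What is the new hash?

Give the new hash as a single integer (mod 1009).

val('c') = 3, val('f') = 6
Position k = 0, exponent = n-1-k = 4
B^4 mod M = 11^4 mod 1009 = 515
Delta = (6 - 3) * 515 mod 1009 = 536
New hash = (663 + 536) mod 1009 = 190

Answer: 190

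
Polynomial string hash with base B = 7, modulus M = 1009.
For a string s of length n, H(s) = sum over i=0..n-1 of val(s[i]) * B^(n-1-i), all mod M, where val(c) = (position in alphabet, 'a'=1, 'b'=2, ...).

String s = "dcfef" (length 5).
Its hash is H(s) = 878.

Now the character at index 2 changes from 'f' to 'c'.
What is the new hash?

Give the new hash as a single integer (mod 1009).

Answer: 731

Derivation:
val('f') = 6, val('c') = 3
Position k = 2, exponent = n-1-k = 2
B^2 mod M = 7^2 mod 1009 = 49
Delta = (3 - 6) * 49 mod 1009 = 862
New hash = (878 + 862) mod 1009 = 731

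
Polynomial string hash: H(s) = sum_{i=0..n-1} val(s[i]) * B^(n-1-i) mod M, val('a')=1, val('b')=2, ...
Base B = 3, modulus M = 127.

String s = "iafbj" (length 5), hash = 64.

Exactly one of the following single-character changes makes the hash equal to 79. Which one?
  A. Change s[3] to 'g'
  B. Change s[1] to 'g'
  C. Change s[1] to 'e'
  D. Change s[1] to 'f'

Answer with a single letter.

Option A: s[3]='b'->'g', delta=(7-2)*3^1 mod 127 = 15, hash=64+15 mod 127 = 79 <-- target
Option B: s[1]='a'->'g', delta=(7-1)*3^3 mod 127 = 35, hash=64+35 mod 127 = 99
Option C: s[1]='a'->'e', delta=(5-1)*3^3 mod 127 = 108, hash=64+108 mod 127 = 45
Option D: s[1]='a'->'f', delta=(6-1)*3^3 mod 127 = 8, hash=64+8 mod 127 = 72

Answer: A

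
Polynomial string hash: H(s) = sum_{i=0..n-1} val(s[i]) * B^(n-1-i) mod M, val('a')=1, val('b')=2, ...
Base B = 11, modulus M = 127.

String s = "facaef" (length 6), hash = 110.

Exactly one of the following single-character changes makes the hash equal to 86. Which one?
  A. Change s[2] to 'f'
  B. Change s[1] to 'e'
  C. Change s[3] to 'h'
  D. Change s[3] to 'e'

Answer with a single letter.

Answer: D

Derivation:
Option A: s[2]='c'->'f', delta=(6-3)*11^3 mod 127 = 56, hash=110+56 mod 127 = 39
Option B: s[1]='a'->'e', delta=(5-1)*11^4 mod 127 = 17, hash=110+17 mod 127 = 0
Option C: s[3]='a'->'h', delta=(8-1)*11^2 mod 127 = 85, hash=110+85 mod 127 = 68
Option D: s[3]='a'->'e', delta=(5-1)*11^2 mod 127 = 103, hash=110+103 mod 127 = 86 <-- target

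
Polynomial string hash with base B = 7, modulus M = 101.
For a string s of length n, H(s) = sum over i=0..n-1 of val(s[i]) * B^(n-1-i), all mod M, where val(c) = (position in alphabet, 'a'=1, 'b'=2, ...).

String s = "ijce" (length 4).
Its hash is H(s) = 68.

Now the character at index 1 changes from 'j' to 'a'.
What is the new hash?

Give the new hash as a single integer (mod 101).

Answer: 31

Derivation:
val('j') = 10, val('a') = 1
Position k = 1, exponent = n-1-k = 2
B^2 mod M = 7^2 mod 101 = 49
Delta = (1 - 10) * 49 mod 101 = 64
New hash = (68 + 64) mod 101 = 31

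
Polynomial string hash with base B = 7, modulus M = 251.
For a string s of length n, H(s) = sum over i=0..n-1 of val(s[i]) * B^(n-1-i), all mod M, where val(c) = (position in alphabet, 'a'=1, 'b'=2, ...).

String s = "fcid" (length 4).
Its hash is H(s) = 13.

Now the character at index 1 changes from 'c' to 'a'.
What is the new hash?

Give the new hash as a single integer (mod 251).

val('c') = 3, val('a') = 1
Position k = 1, exponent = n-1-k = 2
B^2 mod M = 7^2 mod 251 = 49
Delta = (1 - 3) * 49 mod 251 = 153
New hash = (13 + 153) mod 251 = 166

Answer: 166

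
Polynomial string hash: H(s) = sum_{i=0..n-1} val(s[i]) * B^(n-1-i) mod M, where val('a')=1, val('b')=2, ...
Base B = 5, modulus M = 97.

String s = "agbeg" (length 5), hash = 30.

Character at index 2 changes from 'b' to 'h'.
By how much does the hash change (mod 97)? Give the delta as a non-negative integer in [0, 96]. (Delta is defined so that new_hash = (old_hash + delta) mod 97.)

Answer: 53

Derivation:
Delta formula: (val(new) - val(old)) * B^(n-1-k) mod M
  val('h') - val('b') = 8 - 2 = 6
  B^(n-1-k) = 5^2 mod 97 = 25
  Delta = 6 * 25 mod 97 = 53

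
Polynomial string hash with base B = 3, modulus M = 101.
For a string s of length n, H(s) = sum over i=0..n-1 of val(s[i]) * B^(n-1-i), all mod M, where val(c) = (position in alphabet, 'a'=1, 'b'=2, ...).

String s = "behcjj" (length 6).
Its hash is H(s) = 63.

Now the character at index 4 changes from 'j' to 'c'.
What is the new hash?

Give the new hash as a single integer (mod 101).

Answer: 42

Derivation:
val('j') = 10, val('c') = 3
Position k = 4, exponent = n-1-k = 1
B^1 mod M = 3^1 mod 101 = 3
Delta = (3 - 10) * 3 mod 101 = 80
New hash = (63 + 80) mod 101 = 42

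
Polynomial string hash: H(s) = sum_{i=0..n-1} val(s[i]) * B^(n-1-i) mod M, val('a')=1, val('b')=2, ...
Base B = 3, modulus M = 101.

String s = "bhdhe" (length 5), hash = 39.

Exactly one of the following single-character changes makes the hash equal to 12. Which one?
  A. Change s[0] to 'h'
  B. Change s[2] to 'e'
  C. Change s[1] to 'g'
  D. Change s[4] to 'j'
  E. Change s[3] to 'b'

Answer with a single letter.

Answer: C

Derivation:
Option A: s[0]='b'->'h', delta=(8-2)*3^4 mod 101 = 82, hash=39+82 mod 101 = 20
Option B: s[2]='d'->'e', delta=(5-4)*3^2 mod 101 = 9, hash=39+9 mod 101 = 48
Option C: s[1]='h'->'g', delta=(7-8)*3^3 mod 101 = 74, hash=39+74 mod 101 = 12 <-- target
Option D: s[4]='e'->'j', delta=(10-5)*3^0 mod 101 = 5, hash=39+5 mod 101 = 44
Option E: s[3]='h'->'b', delta=(2-8)*3^1 mod 101 = 83, hash=39+83 mod 101 = 21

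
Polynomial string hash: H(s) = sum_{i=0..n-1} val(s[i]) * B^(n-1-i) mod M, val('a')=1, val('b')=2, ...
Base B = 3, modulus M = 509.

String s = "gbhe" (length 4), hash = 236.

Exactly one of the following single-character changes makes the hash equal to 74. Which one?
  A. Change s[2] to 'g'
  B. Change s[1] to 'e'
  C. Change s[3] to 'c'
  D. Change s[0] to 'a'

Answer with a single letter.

Option A: s[2]='h'->'g', delta=(7-8)*3^1 mod 509 = 506, hash=236+506 mod 509 = 233
Option B: s[1]='b'->'e', delta=(5-2)*3^2 mod 509 = 27, hash=236+27 mod 509 = 263
Option C: s[3]='e'->'c', delta=(3-5)*3^0 mod 509 = 507, hash=236+507 mod 509 = 234
Option D: s[0]='g'->'a', delta=(1-7)*3^3 mod 509 = 347, hash=236+347 mod 509 = 74 <-- target

Answer: D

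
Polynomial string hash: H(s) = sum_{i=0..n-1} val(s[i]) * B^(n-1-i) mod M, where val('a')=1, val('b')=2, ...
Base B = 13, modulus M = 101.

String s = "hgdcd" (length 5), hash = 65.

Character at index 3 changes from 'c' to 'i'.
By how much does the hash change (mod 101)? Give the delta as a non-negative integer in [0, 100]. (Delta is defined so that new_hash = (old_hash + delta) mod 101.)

Answer: 78

Derivation:
Delta formula: (val(new) - val(old)) * B^(n-1-k) mod M
  val('i') - val('c') = 9 - 3 = 6
  B^(n-1-k) = 13^1 mod 101 = 13
  Delta = 6 * 13 mod 101 = 78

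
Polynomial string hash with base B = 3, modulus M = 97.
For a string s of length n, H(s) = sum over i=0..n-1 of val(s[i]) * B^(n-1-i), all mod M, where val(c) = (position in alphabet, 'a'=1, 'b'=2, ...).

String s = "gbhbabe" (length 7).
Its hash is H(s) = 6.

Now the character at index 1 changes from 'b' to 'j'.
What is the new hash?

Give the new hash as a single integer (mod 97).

val('b') = 2, val('j') = 10
Position k = 1, exponent = n-1-k = 5
B^5 mod M = 3^5 mod 97 = 49
Delta = (10 - 2) * 49 mod 97 = 4
New hash = (6 + 4) mod 97 = 10

Answer: 10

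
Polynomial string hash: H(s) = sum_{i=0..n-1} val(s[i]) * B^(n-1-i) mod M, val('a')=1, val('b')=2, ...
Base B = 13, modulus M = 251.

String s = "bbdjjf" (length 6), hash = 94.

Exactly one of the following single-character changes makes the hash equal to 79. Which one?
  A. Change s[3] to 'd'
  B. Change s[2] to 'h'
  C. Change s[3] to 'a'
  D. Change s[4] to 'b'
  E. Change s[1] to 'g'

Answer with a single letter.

Answer: C

Derivation:
Option A: s[3]='j'->'d', delta=(4-10)*13^2 mod 251 = 241, hash=94+241 mod 251 = 84
Option B: s[2]='d'->'h', delta=(8-4)*13^3 mod 251 = 3, hash=94+3 mod 251 = 97
Option C: s[3]='j'->'a', delta=(1-10)*13^2 mod 251 = 236, hash=94+236 mod 251 = 79 <-- target
Option D: s[4]='j'->'b', delta=(2-10)*13^1 mod 251 = 147, hash=94+147 mod 251 = 241
Option E: s[1]='b'->'g', delta=(7-2)*13^4 mod 251 = 237, hash=94+237 mod 251 = 80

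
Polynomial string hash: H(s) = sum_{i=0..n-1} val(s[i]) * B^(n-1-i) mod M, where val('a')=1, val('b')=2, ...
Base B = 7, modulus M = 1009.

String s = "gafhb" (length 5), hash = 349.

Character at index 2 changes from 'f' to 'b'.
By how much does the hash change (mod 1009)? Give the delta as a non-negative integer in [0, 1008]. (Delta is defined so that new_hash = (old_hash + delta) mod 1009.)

Answer: 813

Derivation:
Delta formula: (val(new) - val(old)) * B^(n-1-k) mod M
  val('b') - val('f') = 2 - 6 = -4
  B^(n-1-k) = 7^2 mod 1009 = 49
  Delta = -4 * 49 mod 1009 = 813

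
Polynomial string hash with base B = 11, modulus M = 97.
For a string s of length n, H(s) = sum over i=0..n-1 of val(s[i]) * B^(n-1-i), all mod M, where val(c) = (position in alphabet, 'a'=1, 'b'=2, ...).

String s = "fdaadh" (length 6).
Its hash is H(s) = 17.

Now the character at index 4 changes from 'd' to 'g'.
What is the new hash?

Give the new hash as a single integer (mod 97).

val('d') = 4, val('g') = 7
Position k = 4, exponent = n-1-k = 1
B^1 mod M = 11^1 mod 97 = 11
Delta = (7 - 4) * 11 mod 97 = 33
New hash = (17 + 33) mod 97 = 50

Answer: 50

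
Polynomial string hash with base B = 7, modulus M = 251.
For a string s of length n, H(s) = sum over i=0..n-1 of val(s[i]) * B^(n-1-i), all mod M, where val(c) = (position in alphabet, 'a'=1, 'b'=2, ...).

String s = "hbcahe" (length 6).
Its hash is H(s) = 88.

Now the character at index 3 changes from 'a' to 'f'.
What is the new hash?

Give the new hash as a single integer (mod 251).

Answer: 82

Derivation:
val('a') = 1, val('f') = 6
Position k = 3, exponent = n-1-k = 2
B^2 mod M = 7^2 mod 251 = 49
Delta = (6 - 1) * 49 mod 251 = 245
New hash = (88 + 245) mod 251 = 82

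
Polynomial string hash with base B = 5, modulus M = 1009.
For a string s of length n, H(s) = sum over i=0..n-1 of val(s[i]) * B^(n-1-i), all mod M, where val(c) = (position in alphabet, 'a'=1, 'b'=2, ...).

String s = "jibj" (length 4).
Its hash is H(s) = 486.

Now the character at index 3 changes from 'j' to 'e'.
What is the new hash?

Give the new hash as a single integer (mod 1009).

Answer: 481

Derivation:
val('j') = 10, val('e') = 5
Position k = 3, exponent = n-1-k = 0
B^0 mod M = 5^0 mod 1009 = 1
Delta = (5 - 10) * 1 mod 1009 = 1004
New hash = (486 + 1004) mod 1009 = 481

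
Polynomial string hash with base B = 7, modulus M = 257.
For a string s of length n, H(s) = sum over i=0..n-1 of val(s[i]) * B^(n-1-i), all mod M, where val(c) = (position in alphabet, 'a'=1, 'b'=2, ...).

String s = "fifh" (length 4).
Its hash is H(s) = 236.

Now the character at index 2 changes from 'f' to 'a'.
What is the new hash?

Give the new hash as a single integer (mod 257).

Answer: 201

Derivation:
val('f') = 6, val('a') = 1
Position k = 2, exponent = n-1-k = 1
B^1 mod M = 7^1 mod 257 = 7
Delta = (1 - 6) * 7 mod 257 = 222
New hash = (236 + 222) mod 257 = 201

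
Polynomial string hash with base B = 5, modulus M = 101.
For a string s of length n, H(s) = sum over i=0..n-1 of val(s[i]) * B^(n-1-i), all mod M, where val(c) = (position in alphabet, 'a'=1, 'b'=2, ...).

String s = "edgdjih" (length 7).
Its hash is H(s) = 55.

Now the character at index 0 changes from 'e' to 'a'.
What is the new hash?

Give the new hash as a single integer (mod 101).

Answer: 74

Derivation:
val('e') = 5, val('a') = 1
Position k = 0, exponent = n-1-k = 6
B^6 mod M = 5^6 mod 101 = 71
Delta = (1 - 5) * 71 mod 101 = 19
New hash = (55 + 19) mod 101 = 74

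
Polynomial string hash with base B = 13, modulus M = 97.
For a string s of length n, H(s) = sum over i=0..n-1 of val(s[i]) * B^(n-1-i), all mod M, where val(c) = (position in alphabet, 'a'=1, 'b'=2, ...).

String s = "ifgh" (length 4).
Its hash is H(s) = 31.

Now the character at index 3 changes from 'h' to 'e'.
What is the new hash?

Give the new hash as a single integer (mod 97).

val('h') = 8, val('e') = 5
Position k = 3, exponent = n-1-k = 0
B^0 mod M = 13^0 mod 97 = 1
Delta = (5 - 8) * 1 mod 97 = 94
New hash = (31 + 94) mod 97 = 28

Answer: 28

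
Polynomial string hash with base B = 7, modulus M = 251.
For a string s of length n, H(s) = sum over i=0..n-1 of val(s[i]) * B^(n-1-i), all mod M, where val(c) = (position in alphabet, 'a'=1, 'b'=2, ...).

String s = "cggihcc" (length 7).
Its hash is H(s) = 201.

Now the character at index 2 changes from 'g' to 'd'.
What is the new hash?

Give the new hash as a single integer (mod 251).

Answer: 26

Derivation:
val('g') = 7, val('d') = 4
Position k = 2, exponent = n-1-k = 4
B^4 mod M = 7^4 mod 251 = 142
Delta = (4 - 7) * 142 mod 251 = 76
New hash = (201 + 76) mod 251 = 26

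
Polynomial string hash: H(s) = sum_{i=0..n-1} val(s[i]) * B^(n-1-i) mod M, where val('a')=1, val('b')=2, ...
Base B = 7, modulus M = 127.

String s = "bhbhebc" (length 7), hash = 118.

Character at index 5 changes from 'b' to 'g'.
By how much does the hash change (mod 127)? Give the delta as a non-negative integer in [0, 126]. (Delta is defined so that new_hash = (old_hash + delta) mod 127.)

Answer: 35

Derivation:
Delta formula: (val(new) - val(old)) * B^(n-1-k) mod M
  val('g') - val('b') = 7 - 2 = 5
  B^(n-1-k) = 7^1 mod 127 = 7
  Delta = 5 * 7 mod 127 = 35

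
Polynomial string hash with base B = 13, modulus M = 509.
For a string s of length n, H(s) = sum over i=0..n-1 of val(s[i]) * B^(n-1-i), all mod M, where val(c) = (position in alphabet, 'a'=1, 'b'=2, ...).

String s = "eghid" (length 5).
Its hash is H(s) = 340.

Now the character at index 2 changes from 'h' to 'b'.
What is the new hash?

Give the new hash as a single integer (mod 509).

val('h') = 8, val('b') = 2
Position k = 2, exponent = n-1-k = 2
B^2 mod M = 13^2 mod 509 = 169
Delta = (2 - 8) * 169 mod 509 = 4
New hash = (340 + 4) mod 509 = 344

Answer: 344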